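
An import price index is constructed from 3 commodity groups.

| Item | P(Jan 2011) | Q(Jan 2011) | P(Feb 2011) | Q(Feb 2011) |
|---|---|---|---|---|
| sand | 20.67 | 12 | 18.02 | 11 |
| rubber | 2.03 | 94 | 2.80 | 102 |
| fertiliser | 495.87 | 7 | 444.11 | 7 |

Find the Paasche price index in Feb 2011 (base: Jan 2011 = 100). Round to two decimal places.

Paasche price index uses current-period quantities as weights.
ΣP(Feb 2011)·Q(Feb 2011) = 18.02×11 + 2.80×102 + 444.11×7 = 198.22 + 285.6 + 3108.77 = 3592.59
ΣP(Jan 2011)·Q(Feb 2011) = 20.67×11 + 2.03×102 + 495.87×7 = 227.37 + 207.06 + 3471.09 = 3905.52
Index = 3592.59 / 3905.52 × 100 = 91.9875

91.99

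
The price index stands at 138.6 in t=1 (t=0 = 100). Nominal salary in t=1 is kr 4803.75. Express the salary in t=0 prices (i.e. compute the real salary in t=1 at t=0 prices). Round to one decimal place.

Real = Nominal ÷ (Index/100) = 4803.75 ÷ (138.6/100)
     = 4803.75 ÷ 1.386 = 3465.9091

3465.9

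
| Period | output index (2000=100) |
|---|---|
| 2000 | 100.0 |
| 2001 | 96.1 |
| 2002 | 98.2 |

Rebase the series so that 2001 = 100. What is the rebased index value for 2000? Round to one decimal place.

104.1

Rebased(2000) = 100.0 / 96.1 × 100 = 104.0583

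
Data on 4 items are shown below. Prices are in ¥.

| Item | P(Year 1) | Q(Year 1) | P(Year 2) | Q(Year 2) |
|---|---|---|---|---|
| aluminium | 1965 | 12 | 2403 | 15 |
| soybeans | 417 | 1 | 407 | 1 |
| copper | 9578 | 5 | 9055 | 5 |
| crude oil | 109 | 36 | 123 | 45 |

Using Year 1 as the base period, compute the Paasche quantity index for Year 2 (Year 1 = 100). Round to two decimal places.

110.53

Paasche quantity index uses current-period prices as weights.
ΣP(Year 2)·Q(Year 2) = 2403×15 + 407×1 + 9055×5 + 123×45 = 36045 + 407 + 45275 + 5535 = 87262
ΣP(Year 2)·Q(Year 1) = 2403×12 + 407×1 + 9055×5 + 123×36 = 28836 + 407 + 45275 + 4428 = 78946
Index = 87262 / 78946 × 100 = 110.5338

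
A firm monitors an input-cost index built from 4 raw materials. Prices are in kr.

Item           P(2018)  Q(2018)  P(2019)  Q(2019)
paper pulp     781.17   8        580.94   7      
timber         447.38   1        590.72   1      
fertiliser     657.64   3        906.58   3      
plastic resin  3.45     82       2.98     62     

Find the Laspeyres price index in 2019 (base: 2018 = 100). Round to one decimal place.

Laspeyres price index uses base-period quantities as weights.
ΣP(2019)·Q(2018) = 580.94×8 + 590.72×1 + 906.58×3 + 2.98×82 = 4647.52 + 590.72 + 2719.74 + 244.36 = 8202.34
ΣP(2018)·Q(2018) = 781.17×8 + 447.38×1 + 657.64×3 + 3.45×82 = 6249.36 + 447.38 + 1972.92 + 282.9 = 8952.56
Index = 8202.34 / 8952.56 × 100 = 91.6201

91.6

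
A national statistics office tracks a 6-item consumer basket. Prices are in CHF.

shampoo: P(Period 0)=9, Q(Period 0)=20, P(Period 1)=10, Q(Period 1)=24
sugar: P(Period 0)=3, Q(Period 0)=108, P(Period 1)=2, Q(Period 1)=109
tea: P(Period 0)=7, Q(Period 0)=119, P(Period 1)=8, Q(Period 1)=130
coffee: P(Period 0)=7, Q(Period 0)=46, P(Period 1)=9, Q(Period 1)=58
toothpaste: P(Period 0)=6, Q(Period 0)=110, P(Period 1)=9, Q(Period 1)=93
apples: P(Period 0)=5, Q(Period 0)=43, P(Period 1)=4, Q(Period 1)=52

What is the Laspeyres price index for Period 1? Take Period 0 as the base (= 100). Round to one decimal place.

Laspeyres price index uses base-period quantities as weights.
ΣP(Period 1)·Q(Period 0) = 10×20 + 2×108 + 8×119 + 9×46 + 9×110 + 4×43 = 200 + 216 + 952 + 414 + 990 + 172 = 2944
ΣP(Period 0)·Q(Period 0) = 9×20 + 3×108 + 7×119 + 7×46 + 6×110 + 5×43 = 180 + 324 + 833 + 322 + 660 + 215 = 2534
Index = 2944 / 2534 × 100 = 116.1800

116.2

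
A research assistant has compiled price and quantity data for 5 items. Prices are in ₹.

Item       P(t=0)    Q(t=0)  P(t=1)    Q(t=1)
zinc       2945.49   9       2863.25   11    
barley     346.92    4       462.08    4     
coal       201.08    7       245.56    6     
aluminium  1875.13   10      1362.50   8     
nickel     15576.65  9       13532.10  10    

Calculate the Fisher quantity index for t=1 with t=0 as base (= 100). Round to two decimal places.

Laspeyres component (base-period weights):
ΣP(t=0)Q(t=1) = 2945.49×11 + 346.92×4 + 201.08×6 + 1875.13×8 + 15576.65×10 = 32400.39 + 1387.68 + 1206.48 + 15001.04 + 155766.5 = 205762.09
ΣP(t=0)Q(t=0) = 2945.49×9 + 346.92×4 + 201.08×7 + 1875.13×10 + 15576.65×9 = 26509.41 + 1387.68 + 1407.56 + 18751.3 + 140189.85 = 188245.8
L = 205762.09 / 188245.8 × 100 = 109.3050
Paasche component (current-period weights):
ΣP(t=1)Q(t=1) = 2863.25×11 + 462.08×4 + 245.56×6 + 1362.50×8 + 13532.10×10 = 31495.75 + 1848.32 + 1473.36 + 10900 + 135321 = 181038.43
ΣP(t=1)Q(t=0) = 2863.25×9 + 462.08×4 + 245.56×7 + 1362.50×10 + 13532.10×9 = 25769.25 + 1848.32 + 1718.92 + 13625 + 121788.9 = 164750.39
P = 181038.43 / 164750.39 × 100 = 109.8865
Fisher = √(L × P) = √(109.3050 × 109.8865) = 109.5954

109.60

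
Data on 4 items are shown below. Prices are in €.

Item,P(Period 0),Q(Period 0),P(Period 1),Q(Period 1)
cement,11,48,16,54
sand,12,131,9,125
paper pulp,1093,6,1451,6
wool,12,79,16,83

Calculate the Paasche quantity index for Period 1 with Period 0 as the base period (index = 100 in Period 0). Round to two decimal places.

Paasche quantity index uses current-period prices as weights.
ΣP(Period 1)·Q(Period 1) = 16×54 + 9×125 + 1451×6 + 16×83 = 864 + 1125 + 8706 + 1328 = 12023
ΣP(Period 1)·Q(Period 0) = 16×48 + 9×131 + 1451×6 + 16×79 = 768 + 1179 + 8706 + 1264 = 11917
Index = 12023 / 11917 × 100 = 100.8895

100.89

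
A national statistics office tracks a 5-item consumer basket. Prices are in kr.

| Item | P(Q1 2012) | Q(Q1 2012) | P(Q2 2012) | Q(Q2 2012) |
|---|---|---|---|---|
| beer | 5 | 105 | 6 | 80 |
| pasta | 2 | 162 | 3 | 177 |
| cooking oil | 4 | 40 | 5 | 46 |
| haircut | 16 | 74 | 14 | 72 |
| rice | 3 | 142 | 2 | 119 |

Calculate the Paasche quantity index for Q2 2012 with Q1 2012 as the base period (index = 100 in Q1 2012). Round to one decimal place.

Paasche quantity index uses current-period prices as weights.
ΣP(Q2 2012)·Q(Q2 2012) = 6×80 + 3×177 + 5×46 + 14×72 + 2×119 = 480 + 531 + 230 + 1008 + 238 = 2487
ΣP(Q2 2012)·Q(Q1 2012) = 6×105 + 3×162 + 5×40 + 14×74 + 2×142 = 630 + 486 + 200 + 1036 + 284 = 2636
Index = 2487 / 2636 × 100 = 94.3475

94.3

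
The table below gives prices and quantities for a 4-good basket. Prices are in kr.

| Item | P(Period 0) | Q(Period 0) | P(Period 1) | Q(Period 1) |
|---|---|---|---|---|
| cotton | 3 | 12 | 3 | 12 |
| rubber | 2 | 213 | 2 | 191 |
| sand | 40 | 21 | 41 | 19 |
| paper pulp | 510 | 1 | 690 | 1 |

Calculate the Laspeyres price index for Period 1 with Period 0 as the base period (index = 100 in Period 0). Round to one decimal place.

Laspeyres price index uses base-period quantities as weights.
ΣP(Period 1)·Q(Period 0) = 3×12 + 2×213 + 41×21 + 690×1 = 36 + 426 + 861 + 690 = 2013
ΣP(Period 0)·Q(Period 0) = 3×12 + 2×213 + 40×21 + 510×1 = 36 + 426 + 840 + 510 = 1812
Index = 2013 / 1812 × 100 = 111.0927

111.1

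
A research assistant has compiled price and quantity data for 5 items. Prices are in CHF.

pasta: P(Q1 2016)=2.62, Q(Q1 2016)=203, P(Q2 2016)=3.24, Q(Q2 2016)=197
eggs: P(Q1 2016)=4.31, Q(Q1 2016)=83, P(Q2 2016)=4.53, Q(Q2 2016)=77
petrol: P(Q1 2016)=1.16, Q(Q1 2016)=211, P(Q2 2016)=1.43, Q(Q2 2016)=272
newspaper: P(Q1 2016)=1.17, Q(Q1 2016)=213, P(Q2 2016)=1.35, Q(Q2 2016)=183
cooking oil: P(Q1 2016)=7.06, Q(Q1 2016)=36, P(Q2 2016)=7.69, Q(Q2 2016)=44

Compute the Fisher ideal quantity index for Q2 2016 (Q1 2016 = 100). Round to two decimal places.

Laspeyres component (base-period weights):
ΣP(Q1 2016)Q(Q2 2016) = 2.62×197 + 4.31×77 + 1.16×272 + 1.17×183 + 7.06×44 = 516.14 + 331.87 + 315.52 + 214.11 + 310.64 = 1688.28
ΣP(Q1 2016)Q(Q1 2016) = 2.62×203 + 4.31×83 + 1.16×211 + 1.17×213 + 7.06×36 = 531.86 + 357.73 + 244.76 + 249.21 + 254.16 = 1637.72
L = 1688.28 / 1637.72 × 100 = 103.0872
Paasche component (current-period weights):
ΣP(Q2 2016)Q(Q2 2016) = 3.24×197 + 4.53×77 + 1.43×272 + 1.35×183 + 7.69×44 = 638.28 + 348.81 + 388.96 + 247.05 + 338.36 = 1961.46
ΣP(Q2 2016)Q(Q1 2016) = 3.24×203 + 4.53×83 + 1.43×211 + 1.35×213 + 7.69×36 = 657.72 + 375.99 + 301.73 + 287.55 + 276.84 = 1899.83
P = 1961.46 / 1899.83 × 100 = 103.2440
Fisher = √(L × P) = √(103.0872 × 103.2440) = 103.1656

103.17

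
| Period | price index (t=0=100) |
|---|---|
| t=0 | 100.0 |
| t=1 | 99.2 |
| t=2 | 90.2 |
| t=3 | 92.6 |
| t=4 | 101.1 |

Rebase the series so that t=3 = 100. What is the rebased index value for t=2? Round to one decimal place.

97.4

Rebased(t=2) = 90.2 / 92.6 × 100 = 97.4082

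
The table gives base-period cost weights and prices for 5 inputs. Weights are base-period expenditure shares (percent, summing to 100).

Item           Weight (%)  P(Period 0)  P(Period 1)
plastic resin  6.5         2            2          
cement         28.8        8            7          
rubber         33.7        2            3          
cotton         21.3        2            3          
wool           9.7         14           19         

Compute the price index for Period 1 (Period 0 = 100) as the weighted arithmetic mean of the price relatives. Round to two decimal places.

127.36

plastic resin: 6.5 × (2/2) = 6.5 × 1.000000 = 6.5000
cement: 28.8 × (7/8) = 28.8 × 0.875000 = 25.2000
rubber: 33.7 × (3/2) = 33.7 × 1.500000 = 50.5500
cotton: 21.3 × (3/2) = 21.3 × 1.500000 = 31.9500
wool: 9.7 × (19/14) = 9.7 × 1.357143 = 13.1643
Index = Σ wᵢ·(p₁ᵢ/p₀ᵢ) = 6.5000 + 25.2000 + 50.5500 + 31.9500 + 13.1643 = 127.3643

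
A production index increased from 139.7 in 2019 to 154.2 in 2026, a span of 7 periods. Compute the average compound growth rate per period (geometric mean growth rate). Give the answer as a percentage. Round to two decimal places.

Growth factor = (154.2/139.7)^(1/7) = (1.103794)^(1/7) = 1.014208
Growth rate = 1.014208 − 1 = 0.014208 = 1.4208%

1.42%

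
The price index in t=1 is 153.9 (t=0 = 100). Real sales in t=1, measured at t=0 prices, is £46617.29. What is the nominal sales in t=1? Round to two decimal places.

71744.01

Nominal = Real × (Index/100) = 46617.29 × (153.9/100)
        = 46617.29 × 1.539 = 71744.0093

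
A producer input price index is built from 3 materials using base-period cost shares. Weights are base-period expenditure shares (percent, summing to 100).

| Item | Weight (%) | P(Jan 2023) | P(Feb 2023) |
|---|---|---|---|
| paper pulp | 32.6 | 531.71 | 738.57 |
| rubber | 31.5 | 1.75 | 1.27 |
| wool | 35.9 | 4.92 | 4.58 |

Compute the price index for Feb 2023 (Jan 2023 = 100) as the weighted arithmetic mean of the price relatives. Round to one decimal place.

paper pulp: 32.6 × (738.57/531.71) = 32.6 × 1.389047 = 45.2829
rubber: 31.5 × (1.27/1.75) = 31.5 × 0.725714 = 22.8600
wool: 35.9 × (4.58/4.92) = 35.9 × 0.930894 = 33.4191
Index = Σ wᵢ·(p₁ᵢ/p₀ᵢ) = 45.2829 + 22.8600 + 33.4191 = 101.5620

101.6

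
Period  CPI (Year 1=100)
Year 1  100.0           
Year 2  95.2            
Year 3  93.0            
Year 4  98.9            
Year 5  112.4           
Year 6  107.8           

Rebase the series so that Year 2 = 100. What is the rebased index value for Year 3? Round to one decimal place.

Rebased(Year 3) = 93.0 / 95.2 × 100 = 97.6891

97.7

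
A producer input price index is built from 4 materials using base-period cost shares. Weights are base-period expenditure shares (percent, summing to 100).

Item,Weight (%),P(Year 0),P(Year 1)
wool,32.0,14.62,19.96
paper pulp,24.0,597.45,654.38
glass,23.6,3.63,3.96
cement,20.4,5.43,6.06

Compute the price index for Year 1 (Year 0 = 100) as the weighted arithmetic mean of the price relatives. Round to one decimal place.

wool: 32.0 × (19.96/14.62) = 32.0 × 1.365253 = 43.6881
paper pulp: 24.0 × (654.38/597.45) = 24.0 × 1.095288 = 26.2869
glass: 23.6 × (3.96/3.63) = 23.6 × 1.090909 = 25.7455
cement: 20.4 × (6.06/5.43) = 20.4 × 1.116022 = 22.7669
Index = Σ wᵢ·(p₁ᵢ/p₀ᵢ) = 43.6881 + 26.2869 + 25.7455 + 22.7669 = 118.4873

118.5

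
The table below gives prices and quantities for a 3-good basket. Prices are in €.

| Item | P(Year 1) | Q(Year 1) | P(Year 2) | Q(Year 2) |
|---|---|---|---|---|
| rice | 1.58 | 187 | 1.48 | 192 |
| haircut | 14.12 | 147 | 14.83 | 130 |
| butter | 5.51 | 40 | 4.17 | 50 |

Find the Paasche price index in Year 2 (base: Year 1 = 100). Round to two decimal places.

100.25

Paasche price index uses current-period quantities as weights.
ΣP(Year 2)·Q(Year 2) = 1.48×192 + 14.83×130 + 4.17×50 = 284.16 + 1927.9 + 208.5 = 2420.56
ΣP(Year 1)·Q(Year 2) = 1.58×192 + 14.12×130 + 5.51×50 = 303.36 + 1835.6 + 275.5 = 2414.46
Index = 2420.56 / 2414.46 × 100 = 100.2526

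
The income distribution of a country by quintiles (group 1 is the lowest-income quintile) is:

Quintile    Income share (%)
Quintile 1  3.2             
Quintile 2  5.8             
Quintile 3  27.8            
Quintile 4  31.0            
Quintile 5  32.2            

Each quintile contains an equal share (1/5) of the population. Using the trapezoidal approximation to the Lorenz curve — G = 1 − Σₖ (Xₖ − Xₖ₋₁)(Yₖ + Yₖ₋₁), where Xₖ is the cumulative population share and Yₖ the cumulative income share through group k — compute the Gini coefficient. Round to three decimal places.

Cumulative income shares Yₖ: 0.0320, 0.0900, 0.3680, 0.6780, 1.0000
Σ (Xₖ−Xₖ₋₁)(Yₖ+Yₖ₋₁) = (1/5)(0.0320+0.0000) + (1/5)(0.0900+0.0320) + (1/5)(0.3680+0.0900) + (1/5)(0.6780+0.3680) + (1/5)(1.0000+0.6780)
  = 0.0064 + 0.0244 + 0.0916 + 0.2092 + 0.3356 = 0.6672
G = 1 − 0.6672 = 0.3328

0.333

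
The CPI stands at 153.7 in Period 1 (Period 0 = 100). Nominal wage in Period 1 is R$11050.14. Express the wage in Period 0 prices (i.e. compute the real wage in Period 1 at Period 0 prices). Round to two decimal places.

Real = Nominal ÷ (Index/100) = 11050.14 ÷ (153.7/100)
     = 11050.14 ÷ 1.537 = 7189.4209

7189.42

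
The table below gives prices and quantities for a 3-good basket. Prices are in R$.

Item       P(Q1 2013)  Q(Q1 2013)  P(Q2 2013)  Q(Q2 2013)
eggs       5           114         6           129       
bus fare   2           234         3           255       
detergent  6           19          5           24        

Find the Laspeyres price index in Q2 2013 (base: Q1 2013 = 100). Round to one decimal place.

Laspeyres price index uses base-period quantities as weights.
ΣP(Q2 2013)·Q(Q1 2013) = 6×114 + 3×234 + 5×19 = 684 + 702 + 95 = 1481
ΣP(Q1 2013)·Q(Q1 2013) = 5×114 + 2×234 + 6×19 = 570 + 468 + 114 = 1152
Index = 1481 / 1152 × 100 = 128.5590

128.6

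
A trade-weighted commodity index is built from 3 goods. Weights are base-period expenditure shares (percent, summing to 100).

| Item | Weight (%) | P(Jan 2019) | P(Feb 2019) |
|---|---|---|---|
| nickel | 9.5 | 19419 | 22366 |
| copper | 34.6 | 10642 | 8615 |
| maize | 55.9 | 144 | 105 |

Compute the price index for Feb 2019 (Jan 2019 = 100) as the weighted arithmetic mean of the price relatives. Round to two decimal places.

79.71

nickel: 9.5 × (22366/19419) = 9.5 × 1.151759 = 10.9417
copper: 34.6 × (8615/10642) = 34.6 × 0.809528 = 28.0097
maize: 55.9 × (105/144) = 55.9 × 0.729167 = 40.7604
Index = Σ wᵢ·(p₁ᵢ/p₀ᵢ) = 10.9417 + 28.0097 + 40.7604 = 79.7118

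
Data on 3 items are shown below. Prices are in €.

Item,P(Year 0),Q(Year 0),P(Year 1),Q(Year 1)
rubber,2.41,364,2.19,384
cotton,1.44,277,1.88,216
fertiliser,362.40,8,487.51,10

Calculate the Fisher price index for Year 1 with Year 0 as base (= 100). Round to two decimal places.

125.46

Laspeyres component (base-period weights):
ΣP(Year 1)Q(Year 0) = 2.19×364 + 1.88×277 + 487.51×8 = 797.16 + 520.76 + 3900.08 = 5218
ΣP(Year 0)Q(Year 0) = 2.41×364 + 1.44×277 + 362.40×8 = 877.24 + 398.88 + 2899.2 = 4175.32
L = 5218 / 4175.32 × 100 = 124.9725
Paasche component (current-period weights):
ΣP(Year 1)Q(Year 1) = 2.19×384 + 1.88×216 + 487.51×10 = 840.96 + 406.08 + 4875.1 = 6122.14
ΣP(Year 0)Q(Year 1) = 2.41×384 + 1.44×216 + 362.40×10 = 925.44 + 311.04 + 3624 = 4860.48
P = 6122.14 / 4860.48 × 100 = 125.9575
Fisher = √(L × P) = √(124.9725 × 125.9575) = 125.4640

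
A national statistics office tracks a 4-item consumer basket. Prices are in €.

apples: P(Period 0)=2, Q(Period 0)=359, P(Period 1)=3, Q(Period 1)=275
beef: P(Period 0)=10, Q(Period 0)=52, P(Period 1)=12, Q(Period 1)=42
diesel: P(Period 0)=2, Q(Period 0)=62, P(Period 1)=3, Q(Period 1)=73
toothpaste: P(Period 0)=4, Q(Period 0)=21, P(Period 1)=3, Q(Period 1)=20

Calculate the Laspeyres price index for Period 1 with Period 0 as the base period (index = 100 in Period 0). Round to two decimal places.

134.85

Laspeyres price index uses base-period quantities as weights.
ΣP(Period 1)·Q(Period 0) = 3×359 + 12×52 + 3×62 + 3×21 = 1077 + 624 + 186 + 63 = 1950
ΣP(Period 0)·Q(Period 0) = 2×359 + 10×52 + 2×62 + 4×21 = 718 + 520 + 124 + 84 = 1446
Index = 1950 / 1446 × 100 = 134.8548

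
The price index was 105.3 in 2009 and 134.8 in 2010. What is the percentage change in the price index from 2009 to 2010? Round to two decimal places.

Change = (134.8 − 105.3) / 105.3 × 100
       = 29.5 / 105.3 × 100 = 28.0152%

28.02%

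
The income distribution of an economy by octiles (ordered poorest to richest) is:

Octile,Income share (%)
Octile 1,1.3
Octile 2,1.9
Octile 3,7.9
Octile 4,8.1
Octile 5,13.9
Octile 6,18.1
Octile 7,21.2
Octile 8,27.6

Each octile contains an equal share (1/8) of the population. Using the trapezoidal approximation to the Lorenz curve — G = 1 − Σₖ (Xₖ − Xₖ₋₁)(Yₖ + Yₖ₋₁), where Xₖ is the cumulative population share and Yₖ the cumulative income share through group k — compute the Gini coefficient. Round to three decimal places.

Cumulative income shares Yₖ: 0.0130, 0.0320, 0.1110, 0.1920, 0.3310, 0.5120, 0.7240, 1.0000
Σ (Xₖ−Xₖ₋₁)(Yₖ+Yₖ₋₁) = (1/8)(0.0130+0.0000) + (1/8)(0.0320+0.0130) + (1/8)(0.1110+0.0320) + (1/8)(0.1920+0.1110) + (1/8)(0.3310+0.1920) + (1/8)(0.5120+0.3310) + (1/8)(0.7240+0.5120) + (1/8)(1.0000+0.7240)
  = 0.0016 + 0.0056 + 0.0179 + 0.0379 + 0.0654 + 0.1054 + 0.1545 + 0.2155 = 0.6038
G = 1 − 0.6038 = 0.3962

0.396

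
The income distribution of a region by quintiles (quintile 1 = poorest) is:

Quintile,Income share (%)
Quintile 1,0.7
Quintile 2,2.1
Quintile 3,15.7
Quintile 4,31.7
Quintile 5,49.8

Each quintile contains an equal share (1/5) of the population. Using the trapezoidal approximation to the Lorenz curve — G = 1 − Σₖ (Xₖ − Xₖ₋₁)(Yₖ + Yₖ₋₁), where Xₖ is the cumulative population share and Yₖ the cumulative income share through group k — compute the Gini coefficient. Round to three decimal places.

0.511

Cumulative income shares Yₖ: 0.0070, 0.0280, 0.1850, 0.5020, 1.0000
Σ (Xₖ−Xₖ₋₁)(Yₖ+Yₖ₋₁) = (1/5)(0.0070+0.0000) + (1/5)(0.0280+0.0070) + (1/5)(0.1850+0.0280) + (1/5)(0.5020+0.1850) + (1/5)(1.0000+0.5020)
  = 0.0014 + 0.0070 + 0.0426 + 0.1374 + 0.3004 = 0.4888
G = 1 − 0.4888 = 0.5112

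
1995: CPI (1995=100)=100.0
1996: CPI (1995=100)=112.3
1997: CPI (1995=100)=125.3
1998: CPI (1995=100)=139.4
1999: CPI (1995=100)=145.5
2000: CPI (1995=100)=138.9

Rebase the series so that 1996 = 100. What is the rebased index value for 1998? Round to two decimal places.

124.13

Rebased(1998) = 139.4 / 112.3 × 100 = 124.1318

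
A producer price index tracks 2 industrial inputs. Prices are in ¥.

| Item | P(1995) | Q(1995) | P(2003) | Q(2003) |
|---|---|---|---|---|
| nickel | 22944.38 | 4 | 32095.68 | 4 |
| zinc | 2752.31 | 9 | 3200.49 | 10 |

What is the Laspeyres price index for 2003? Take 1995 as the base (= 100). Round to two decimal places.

Laspeyres price index uses base-period quantities as weights.
ΣP(2003)·Q(1995) = 32095.68×4 + 3200.49×9 = 128382.72 + 28804.41 = 157187.13
ΣP(1995)·Q(1995) = 22944.38×4 + 2752.31×9 = 91777.52 + 24770.79 = 116548.31
Index = 157187.13 / 116548.31 × 100 = 134.8686

134.87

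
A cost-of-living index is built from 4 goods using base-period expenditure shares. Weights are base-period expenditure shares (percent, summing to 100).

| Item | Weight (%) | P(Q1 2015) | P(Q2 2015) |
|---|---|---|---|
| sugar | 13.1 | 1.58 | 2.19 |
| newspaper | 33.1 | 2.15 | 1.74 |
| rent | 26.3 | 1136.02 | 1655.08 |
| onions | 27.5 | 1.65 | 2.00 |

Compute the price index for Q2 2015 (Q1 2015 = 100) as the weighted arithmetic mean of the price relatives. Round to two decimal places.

sugar: 13.1 × (2.19/1.58) = 13.1 × 1.386076 = 18.1576
newspaper: 33.1 × (1.74/2.15) = 33.1 × 0.809302 = 26.7879
rent: 26.3 × (1655.08/1136.02) = 26.3 × 1.456911 = 38.3168
onions: 27.5 × (2.00/1.65) = 27.5 × 1.212121 = 33.3333
Index = Σ wᵢ·(p₁ᵢ/p₀ᵢ) = 18.1576 + 26.7879 + 38.3168 + 33.3333 = 116.5956

116.60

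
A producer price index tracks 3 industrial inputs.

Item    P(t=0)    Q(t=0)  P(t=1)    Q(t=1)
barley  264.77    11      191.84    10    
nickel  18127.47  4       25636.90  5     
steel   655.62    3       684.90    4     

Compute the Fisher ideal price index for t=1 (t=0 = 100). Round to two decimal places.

138.20

Laspeyres component (base-period weights):
ΣP(t=1)Q(t=0) = 191.84×11 + 25636.90×4 + 684.90×3 = 2110.24 + 102547.6 + 2054.7 = 106712.54
ΣP(t=0)Q(t=0) = 264.77×11 + 18127.47×4 + 655.62×3 = 2912.47 + 72509.88 + 1966.86 = 77389.21
L = 106712.54 / 77389.21 × 100 = 137.8907
Paasche component (current-period weights):
ΣP(t=1)Q(t=1) = 191.84×10 + 25636.90×5 + 684.90×4 = 1918.4 + 128184.5 + 2739.6 = 132842.5
ΣP(t=0)Q(t=1) = 264.77×10 + 18127.47×5 + 655.62×4 = 2647.7 + 90637.35 + 2622.48 = 95907.53
P = 132842.5 / 95907.53 × 100 = 138.5110
Fisher = √(L × P) = √(137.8907 × 138.5110) = 138.2005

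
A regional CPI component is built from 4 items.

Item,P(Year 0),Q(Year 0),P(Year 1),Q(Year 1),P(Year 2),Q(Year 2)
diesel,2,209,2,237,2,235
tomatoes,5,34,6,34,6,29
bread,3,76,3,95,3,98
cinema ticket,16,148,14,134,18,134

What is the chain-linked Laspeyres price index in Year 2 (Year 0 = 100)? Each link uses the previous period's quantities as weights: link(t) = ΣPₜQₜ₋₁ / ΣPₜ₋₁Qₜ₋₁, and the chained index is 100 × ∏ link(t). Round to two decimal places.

Link Year 0→Year 1:
ΣP(Year 1)Q(Year 0) = 2×209 + 6×34 + 3×76 + 14×148 = 418 + 204 + 228 + 2072 = 2922
ΣP(Year 0)Q(Year 0) = 2×209 + 5×34 + 3×76 + 16×148 = 418 + 170 + 228 + 2368 = 3184
link = 2922/3184 = 0.917714
Link Year 1→Year 2:
ΣP(Year 2)Q(Year 1) = 2×237 + 6×34 + 3×95 + 18×134 = 474 + 204 + 285 + 2412 = 3375
ΣP(Year 1)Q(Year 1) = 2×237 + 6×34 + 3×95 + 14×134 = 474 + 204 + 285 + 1876 = 2839
link = 3375/2839 = 1.188799
Chained index = 100 × 0.917714 × 1.188799 = 109.0977

109.10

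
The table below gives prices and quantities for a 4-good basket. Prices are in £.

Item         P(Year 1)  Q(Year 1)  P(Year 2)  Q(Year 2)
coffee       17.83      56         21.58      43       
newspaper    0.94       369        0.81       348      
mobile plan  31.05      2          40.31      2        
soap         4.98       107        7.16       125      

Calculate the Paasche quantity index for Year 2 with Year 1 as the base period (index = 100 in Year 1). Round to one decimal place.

92.8

Paasche quantity index uses current-period prices as weights.
ΣP(Year 2)·Q(Year 2) = 21.58×43 + 0.81×348 + 40.31×2 + 7.16×125 = 927.94 + 281.88 + 80.62 + 895 = 2185.44
ΣP(Year 2)·Q(Year 1) = 21.58×56 + 0.81×369 + 40.31×2 + 7.16×107 = 1208.48 + 298.89 + 80.62 + 766.12 = 2354.11
Index = 2185.44 / 2354.11 × 100 = 92.8351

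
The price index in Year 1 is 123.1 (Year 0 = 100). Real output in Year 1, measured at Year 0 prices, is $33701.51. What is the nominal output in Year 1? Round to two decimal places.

Nominal = Real × (Index/100) = 33701.51 × (123.1/100)
        = 33701.51 × 1.231 = 41486.5588

41486.56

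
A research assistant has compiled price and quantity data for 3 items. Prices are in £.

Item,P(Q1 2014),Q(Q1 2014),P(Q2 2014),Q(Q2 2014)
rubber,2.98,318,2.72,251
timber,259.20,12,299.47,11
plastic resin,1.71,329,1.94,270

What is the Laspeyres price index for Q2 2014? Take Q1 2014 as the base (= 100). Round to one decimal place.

110.3

Laspeyres price index uses base-period quantities as weights.
ΣP(Q2 2014)·Q(Q1 2014) = 2.72×318 + 299.47×12 + 1.94×329 = 864.96 + 3593.64 + 638.26 = 5096.86
ΣP(Q1 2014)·Q(Q1 2014) = 2.98×318 + 259.20×12 + 1.71×329 = 947.64 + 3110.4 + 562.59 = 4620.63
Index = 5096.86 / 4620.63 × 100 = 110.3066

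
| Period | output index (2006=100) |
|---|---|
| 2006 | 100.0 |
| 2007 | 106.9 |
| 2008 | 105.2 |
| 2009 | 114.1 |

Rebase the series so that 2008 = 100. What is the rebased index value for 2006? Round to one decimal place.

Rebased(2006) = 100.0 / 105.2 × 100 = 95.0570

95.1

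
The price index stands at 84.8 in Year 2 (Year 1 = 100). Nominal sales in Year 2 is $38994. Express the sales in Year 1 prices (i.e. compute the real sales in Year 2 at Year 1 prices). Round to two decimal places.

45983.49

Real = Nominal ÷ (Index/100) = 38994 ÷ (84.8/100)
     = 38994 ÷ 0.848 = 45983.4906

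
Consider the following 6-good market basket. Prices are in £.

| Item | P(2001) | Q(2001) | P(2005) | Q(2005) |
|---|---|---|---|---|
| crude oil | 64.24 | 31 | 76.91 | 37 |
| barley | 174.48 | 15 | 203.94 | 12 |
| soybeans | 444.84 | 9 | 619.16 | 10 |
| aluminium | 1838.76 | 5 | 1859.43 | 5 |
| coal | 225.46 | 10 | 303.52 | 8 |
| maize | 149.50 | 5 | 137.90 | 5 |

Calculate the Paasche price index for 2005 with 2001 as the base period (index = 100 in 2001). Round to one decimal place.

Paasche price index uses current-period quantities as weights.
ΣP(2005)·Q(2005) = 76.91×37 + 203.94×12 + 619.16×10 + 1859.43×5 + 303.52×8 + 137.90×5 = 2845.67 + 2447.28 + 6191.6 + 9297.15 + 2428.16 + 689.5 = 23899.36
ΣP(2001)·Q(2005) = 64.24×37 + 174.48×12 + 444.84×10 + 1838.76×5 + 225.46×8 + 149.50×5 = 2376.88 + 2093.76 + 4448.4 + 9193.8 + 1803.68 + 747.5 = 20664.02
Index = 23899.36 / 20664.02 × 100 = 115.6569

115.7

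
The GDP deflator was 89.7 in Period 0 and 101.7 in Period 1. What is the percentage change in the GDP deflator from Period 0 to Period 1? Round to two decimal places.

13.38%

Change = (101.7 − 89.7) / 89.7 × 100
       = 12.0 / 89.7 × 100 = 13.3779%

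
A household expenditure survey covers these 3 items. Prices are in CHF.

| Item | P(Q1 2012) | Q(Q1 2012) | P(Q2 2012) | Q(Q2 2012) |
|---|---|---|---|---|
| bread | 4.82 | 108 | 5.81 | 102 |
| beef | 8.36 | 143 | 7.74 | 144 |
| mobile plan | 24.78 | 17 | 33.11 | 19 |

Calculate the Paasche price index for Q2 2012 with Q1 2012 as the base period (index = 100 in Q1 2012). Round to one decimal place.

Paasche price index uses current-period quantities as weights.
ΣP(Q2 2012)·Q(Q2 2012) = 5.81×102 + 7.74×144 + 33.11×19 = 592.62 + 1114.56 + 629.09 = 2336.27
ΣP(Q1 2012)·Q(Q2 2012) = 4.82×102 + 8.36×144 + 24.78×19 = 491.64 + 1203.84 + 470.82 = 2166.3
Index = 2336.27 / 2166.3 × 100 = 107.8461

107.8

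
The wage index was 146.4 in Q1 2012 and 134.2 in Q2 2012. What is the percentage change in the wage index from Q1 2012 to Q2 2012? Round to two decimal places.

Change = (134.2 − 146.4) / 146.4 × 100
       = -12.2 / 146.4 × 100 = -8.3333%

-8.33%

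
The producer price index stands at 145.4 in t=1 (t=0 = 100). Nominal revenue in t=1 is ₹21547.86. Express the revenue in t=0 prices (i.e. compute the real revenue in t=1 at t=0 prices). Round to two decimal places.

14819.71

Real = Nominal ÷ (Index/100) = 21547.86 ÷ (145.4/100)
     = 21547.86 ÷ 1.454 = 14819.7111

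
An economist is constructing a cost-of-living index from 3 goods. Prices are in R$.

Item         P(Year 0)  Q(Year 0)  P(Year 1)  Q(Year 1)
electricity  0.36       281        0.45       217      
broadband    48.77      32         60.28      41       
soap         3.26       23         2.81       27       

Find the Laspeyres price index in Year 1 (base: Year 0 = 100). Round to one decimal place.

Laspeyres price index uses base-period quantities as weights.
ΣP(Year 1)·Q(Year 0) = 0.45×281 + 60.28×32 + 2.81×23 = 126.45 + 1928.96 + 64.63 = 2120.04
ΣP(Year 0)·Q(Year 0) = 0.36×281 + 48.77×32 + 3.26×23 = 101.16 + 1560.64 + 74.98 = 1736.78
Index = 2120.04 / 1736.78 × 100 = 122.0673

122.1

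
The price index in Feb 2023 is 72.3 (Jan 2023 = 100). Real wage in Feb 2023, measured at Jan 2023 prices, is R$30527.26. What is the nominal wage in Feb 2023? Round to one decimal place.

22071.2

Nominal = Real × (Index/100) = 30527.26 × (72.3/100)
        = 30527.26 × 0.723 = 22071.2090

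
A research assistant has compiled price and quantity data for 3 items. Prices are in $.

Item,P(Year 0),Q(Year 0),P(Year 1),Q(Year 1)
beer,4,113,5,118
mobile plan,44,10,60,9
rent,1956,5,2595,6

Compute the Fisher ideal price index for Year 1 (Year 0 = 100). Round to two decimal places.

132.50

Laspeyres component (base-period weights):
ΣP(Year 1)Q(Year 0) = 5×113 + 60×10 + 2595×5 = 565 + 600 + 12975 = 14140
ΣP(Year 0)Q(Year 0) = 4×113 + 44×10 + 1956×5 = 452 + 440 + 9780 = 10672
L = 14140 / 10672 × 100 = 132.4963
Paasche component (current-period weights):
ΣP(Year 1)Q(Year 1) = 5×118 + 60×9 + 2595×6 = 590 + 540 + 15570 = 16700
ΣP(Year 0)Q(Year 1) = 4×118 + 44×9 + 1956×6 = 472 + 396 + 11736 = 12604
P = 16700 / 12604 × 100 = 132.4976
Fisher = √(L × P) = √(132.4963 × 132.4976) = 132.4969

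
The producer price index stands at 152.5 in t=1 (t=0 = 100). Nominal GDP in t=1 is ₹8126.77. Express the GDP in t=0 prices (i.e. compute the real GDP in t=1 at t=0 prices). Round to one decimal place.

5329.0

Real = Nominal ÷ (Index/100) = 8126.77 ÷ (152.5/100)
     = 8126.77 ÷ 1.525 = 5329.0295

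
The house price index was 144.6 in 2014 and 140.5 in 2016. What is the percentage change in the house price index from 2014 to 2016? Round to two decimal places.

Change = (140.5 − 144.6) / 144.6 × 100
       = -4.1 / 144.6 × 100 = -2.8354%

-2.84%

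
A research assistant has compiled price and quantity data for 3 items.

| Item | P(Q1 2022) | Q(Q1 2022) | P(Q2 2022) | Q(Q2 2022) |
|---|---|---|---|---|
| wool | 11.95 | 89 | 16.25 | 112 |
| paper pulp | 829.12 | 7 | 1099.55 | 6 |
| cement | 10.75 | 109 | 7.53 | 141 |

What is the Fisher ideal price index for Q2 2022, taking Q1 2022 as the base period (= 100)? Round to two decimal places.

122.50

Laspeyres component (base-period weights):
ΣP(Q2 2022)Q(Q1 2022) = 16.25×89 + 1099.55×7 + 7.53×109 = 1446.25 + 7696.85 + 820.77 = 9963.87
ΣP(Q1 2022)Q(Q1 2022) = 11.95×89 + 829.12×7 + 10.75×109 = 1063.55 + 5803.84 + 1171.75 = 8039.14
L = 9963.87 / 8039.14 × 100 = 123.9420
Paasche component (current-period weights):
ΣP(Q2 2022)Q(Q2 2022) = 16.25×112 + 1099.55×6 + 7.53×141 = 1820 + 6597.3 + 1061.73 = 9479.03
ΣP(Q1 2022)Q(Q2 2022) = 11.95×112 + 829.12×6 + 10.75×141 = 1338.4 + 4974.72 + 1515.75 = 7828.87
P = 9479.03 / 7828.87 × 100 = 121.0779
Fisher = √(L × P) = √(123.9420 × 121.0779) = 122.5016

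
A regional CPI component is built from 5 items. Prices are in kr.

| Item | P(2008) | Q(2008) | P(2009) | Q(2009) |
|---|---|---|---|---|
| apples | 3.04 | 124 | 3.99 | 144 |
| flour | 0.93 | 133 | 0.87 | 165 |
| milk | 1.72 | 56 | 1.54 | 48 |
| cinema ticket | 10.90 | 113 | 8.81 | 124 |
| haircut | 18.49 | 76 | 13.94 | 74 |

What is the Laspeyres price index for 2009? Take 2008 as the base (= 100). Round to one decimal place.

Laspeyres price index uses base-period quantities as weights.
ΣP(2009)·Q(2008) = 3.99×124 + 0.87×133 + 1.54×56 + 8.81×113 + 13.94×76 = 494.76 + 115.71 + 86.24 + 995.53 + 1059.44 = 2751.68
ΣP(2008)·Q(2008) = 3.04×124 + 0.93×133 + 1.72×56 + 10.90×113 + 18.49×76 = 376.96 + 123.69 + 96.32 + 1231.7 + 1405.24 = 3233.91
Index = 2751.68 / 3233.91 × 100 = 85.0883

85.1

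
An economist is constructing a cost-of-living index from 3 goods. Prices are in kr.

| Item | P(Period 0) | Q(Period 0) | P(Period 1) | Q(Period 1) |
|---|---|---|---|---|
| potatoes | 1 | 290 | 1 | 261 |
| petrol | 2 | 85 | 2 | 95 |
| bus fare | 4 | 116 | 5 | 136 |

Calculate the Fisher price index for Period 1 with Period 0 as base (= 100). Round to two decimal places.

113.11

Laspeyres component (base-period weights):
ΣP(Period 1)Q(Period 0) = 1×290 + 2×85 + 5×116 = 290 + 170 + 580 = 1040
ΣP(Period 0)Q(Period 0) = 1×290 + 2×85 + 4×116 = 290 + 170 + 464 = 924
L = 1040 / 924 × 100 = 112.5541
Paasche component (current-period weights):
ΣP(Period 1)Q(Period 1) = 1×261 + 2×95 + 5×136 = 261 + 190 + 680 = 1131
ΣP(Period 0)Q(Period 1) = 1×261 + 2×95 + 4×136 = 261 + 190 + 544 = 995
P = 1131 / 995 × 100 = 113.6683
Fisher = √(L × P) = √(112.5541 × 113.6683) = 113.1099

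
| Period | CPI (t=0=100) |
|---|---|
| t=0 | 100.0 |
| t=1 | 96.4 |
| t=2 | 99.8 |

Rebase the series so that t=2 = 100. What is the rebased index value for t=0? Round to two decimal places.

100.20

Rebased(t=0) = 100.0 / 99.8 × 100 = 100.2004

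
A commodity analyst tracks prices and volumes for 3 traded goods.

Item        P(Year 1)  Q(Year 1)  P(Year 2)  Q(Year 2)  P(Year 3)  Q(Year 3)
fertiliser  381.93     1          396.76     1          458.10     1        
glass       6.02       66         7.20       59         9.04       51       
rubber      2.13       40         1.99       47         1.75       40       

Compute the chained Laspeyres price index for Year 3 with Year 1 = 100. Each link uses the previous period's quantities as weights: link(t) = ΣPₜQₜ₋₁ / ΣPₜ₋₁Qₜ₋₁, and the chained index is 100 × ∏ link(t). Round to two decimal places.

129.16

Link Year 1→Year 2:
ΣP(Year 2)Q(Year 1) = 396.76×1 + 7.20×66 + 1.99×40 = 396.76 + 475.2 + 79.6 = 951.56
ΣP(Year 1)Q(Year 1) = 381.93×1 + 6.02×66 + 2.13×40 = 381.93 + 397.32 + 85.2 = 864.45
link = 951.56/864.45 = 1.100769
Link Year 2→Year 3:
ΣP(Year 3)Q(Year 2) = 458.10×1 + 9.04×59 + 1.75×47 = 458.1 + 533.36 + 82.25 = 1073.71
ΣP(Year 2)Q(Year 2) = 396.76×1 + 7.20×59 + 1.99×47 = 396.76 + 424.8 + 93.53 = 915.09
link = 1073.71/915.09 = 1.173338
Chained index = 100 × 1.100769 × 1.173338 = 129.1575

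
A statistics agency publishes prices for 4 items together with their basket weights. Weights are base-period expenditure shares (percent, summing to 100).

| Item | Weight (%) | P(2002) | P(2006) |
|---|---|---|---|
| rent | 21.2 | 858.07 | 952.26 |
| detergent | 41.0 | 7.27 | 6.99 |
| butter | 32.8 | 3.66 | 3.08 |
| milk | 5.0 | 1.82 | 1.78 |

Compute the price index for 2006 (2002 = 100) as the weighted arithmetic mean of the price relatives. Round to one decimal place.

95.4

rent: 21.2 × (952.26/858.07) = 21.2 × 1.109770 = 23.5271
detergent: 41.0 × (6.99/7.27) = 41.0 × 0.961486 = 39.4209
butter: 32.8 × (3.08/3.66) = 32.8 × 0.841530 = 27.6022
milk: 5.0 × (1.78/1.82) = 5.0 × 0.978022 = 4.8901
Index = Σ wᵢ·(p₁ᵢ/p₀ᵢ) = 23.5271 + 39.4209 + 27.6022 + 4.8901 = 95.4403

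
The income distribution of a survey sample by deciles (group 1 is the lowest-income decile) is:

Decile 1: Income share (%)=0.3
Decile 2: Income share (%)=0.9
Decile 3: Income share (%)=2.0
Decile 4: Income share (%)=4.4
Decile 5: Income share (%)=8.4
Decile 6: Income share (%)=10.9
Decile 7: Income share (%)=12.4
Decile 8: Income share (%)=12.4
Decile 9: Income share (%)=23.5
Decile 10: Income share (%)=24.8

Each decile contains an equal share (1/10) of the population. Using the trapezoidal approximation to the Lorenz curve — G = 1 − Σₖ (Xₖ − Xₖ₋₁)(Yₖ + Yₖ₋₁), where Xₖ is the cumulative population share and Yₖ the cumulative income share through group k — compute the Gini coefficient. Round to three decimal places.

0.457

Cumulative income shares Yₖ: 0.0030, 0.0120, 0.0320, 0.0760, 0.1600, 0.2690, 0.3930, 0.5170, 0.7520, 1.0000
Σ (Xₖ−Xₖ₋₁)(Yₖ+Yₖ₋₁) = (1/10)(0.0030+0.0000) + (1/10)(0.0120+0.0030) + (1/10)(0.0320+0.0120) + (1/10)(0.0760+0.0320) + (1/10)(0.1600+0.0760) + (1/10)(0.2690+0.1600) + (1/10)(0.3930+0.2690) + (1/10)(0.5170+0.3930) + (1/10)(0.7520+0.5170) + (1/10)(1.0000+0.7520)
  = 0.0003 + 0.0015 + 0.0044 + 0.0108 + 0.0236 + 0.0429 + 0.0662 + 0.0910 + 0.1269 + 0.1752 = 0.5428
G = 1 − 0.5428 = 0.4572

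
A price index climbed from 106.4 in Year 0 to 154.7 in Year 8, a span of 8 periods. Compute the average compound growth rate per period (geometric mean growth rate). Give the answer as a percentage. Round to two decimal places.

4.79%

Growth factor = (154.7/106.4)^(1/8) = (1.453947)^(1/8) = 1.047897
Growth rate = 1.047897 − 1 = 0.047897 = 4.7897%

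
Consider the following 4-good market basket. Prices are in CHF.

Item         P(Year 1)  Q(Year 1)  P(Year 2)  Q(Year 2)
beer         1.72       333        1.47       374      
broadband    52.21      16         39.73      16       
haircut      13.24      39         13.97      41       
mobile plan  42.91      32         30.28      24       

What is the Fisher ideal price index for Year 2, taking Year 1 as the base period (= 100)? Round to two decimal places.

Laspeyres component (base-period weights):
ΣP(Year 2)Q(Year 1) = 1.47×333 + 39.73×16 + 13.97×39 + 30.28×32 = 489.51 + 635.68 + 544.83 + 968.96 = 2638.98
ΣP(Year 1)Q(Year 1) = 1.72×333 + 52.21×16 + 13.24×39 + 42.91×32 = 572.76 + 835.36 + 516.36 + 1373.12 = 3297.6
L = 2638.98 / 3297.6 × 100 = 80.0273
Paasche component (current-period weights):
ΣP(Year 2)Q(Year 2) = 1.47×374 + 39.73×16 + 13.97×41 + 30.28×24 = 549.78 + 635.68 + 572.77 + 726.72 = 2484.95
ΣP(Year 1)Q(Year 2) = 1.72×374 + 52.21×16 + 13.24×41 + 42.91×24 = 643.28 + 835.36 + 542.84 + 1029.84 = 3051.32
P = 2484.95 / 3051.32 × 100 = 81.4385
Fisher = √(L × P) = √(80.0273 × 81.4385) = 80.7298

80.73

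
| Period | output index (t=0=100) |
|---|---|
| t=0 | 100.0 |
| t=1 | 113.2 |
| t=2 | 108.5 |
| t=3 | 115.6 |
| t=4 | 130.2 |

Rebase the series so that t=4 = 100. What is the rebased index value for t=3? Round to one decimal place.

88.8

Rebased(t=3) = 115.6 / 130.2 × 100 = 88.7865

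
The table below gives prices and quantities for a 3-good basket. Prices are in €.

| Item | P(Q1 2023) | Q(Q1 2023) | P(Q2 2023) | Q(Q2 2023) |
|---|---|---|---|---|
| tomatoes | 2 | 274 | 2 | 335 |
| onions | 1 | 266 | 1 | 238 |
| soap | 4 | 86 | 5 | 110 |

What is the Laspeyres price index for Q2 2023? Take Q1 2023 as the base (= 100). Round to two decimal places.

Laspeyres price index uses base-period quantities as weights.
ΣP(Q2 2023)·Q(Q1 2023) = 2×274 + 1×266 + 5×86 = 548 + 266 + 430 = 1244
ΣP(Q1 2023)·Q(Q1 2023) = 2×274 + 1×266 + 4×86 = 548 + 266 + 344 = 1158
Index = 1244 / 1158 × 100 = 107.4266

107.43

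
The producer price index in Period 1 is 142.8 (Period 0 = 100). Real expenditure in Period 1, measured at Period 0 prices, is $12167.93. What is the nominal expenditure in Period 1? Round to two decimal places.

Nominal = Real × (Index/100) = 12167.93 × (142.8/100)
        = 12167.93 × 1.428 = 17375.8040

17375.80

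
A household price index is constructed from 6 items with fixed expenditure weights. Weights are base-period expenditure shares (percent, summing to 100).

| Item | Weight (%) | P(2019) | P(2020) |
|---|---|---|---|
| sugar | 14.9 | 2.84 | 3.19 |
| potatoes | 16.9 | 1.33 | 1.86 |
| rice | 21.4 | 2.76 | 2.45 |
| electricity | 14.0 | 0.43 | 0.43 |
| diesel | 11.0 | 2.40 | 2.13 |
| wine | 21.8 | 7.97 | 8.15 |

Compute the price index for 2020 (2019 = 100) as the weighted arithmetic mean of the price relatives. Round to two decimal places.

sugar: 14.9 × (3.19/2.84) = 14.9 × 1.123239 = 16.7363
potatoes: 16.9 × (1.86/1.33) = 16.9 × 1.398496 = 23.6346
rice: 21.4 × (2.45/2.76) = 21.4 × 0.887681 = 18.9964
electricity: 14.0 × (0.43/0.43) = 14.0 × 1.000000 = 14.0000
diesel: 11.0 × (2.13/2.40) = 11.0 × 0.887500 = 9.7625
wine: 21.8 × (8.15/7.97) = 21.8 × 1.022585 = 22.2923
Index = Σ wᵢ·(p₁ᵢ/p₀ᵢ) = 16.7363 + 23.6346 + 18.9964 + 14.0000 + 9.7625 + 22.2923 = 105.4221

105.42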